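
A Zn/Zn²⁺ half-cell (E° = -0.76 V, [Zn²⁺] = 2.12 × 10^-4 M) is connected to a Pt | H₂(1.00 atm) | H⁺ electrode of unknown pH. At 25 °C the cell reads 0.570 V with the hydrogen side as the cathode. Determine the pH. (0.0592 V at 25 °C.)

pH = 5.05

E°_cell = 0.76 V and n = 2.
log Q = n(E° − E)/0.0592 = 2×(0.76 − 0.570)/0.0592 = 6.419.
With Q = [Zn²⁺]·P(H₂) / [H⁺]^2, solving for [H⁺] gives log[H⁺] = -5.046, so pH = 5.05.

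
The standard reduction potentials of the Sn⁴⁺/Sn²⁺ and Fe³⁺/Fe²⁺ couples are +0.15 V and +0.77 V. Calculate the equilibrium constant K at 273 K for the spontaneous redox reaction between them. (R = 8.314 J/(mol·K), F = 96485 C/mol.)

7.8 × 10^22

E°_cell = +0.77 − (+0.15) = 0.62 V, with n = 2 electrons transferred.
At equilibrium E = 0, so the Nernst equation gives ln K = nFE°/RT = (2)(96485)(0.62)/((8.314)(273)) = 52.71.
K = e^52.71 = 7.8 × 10^22.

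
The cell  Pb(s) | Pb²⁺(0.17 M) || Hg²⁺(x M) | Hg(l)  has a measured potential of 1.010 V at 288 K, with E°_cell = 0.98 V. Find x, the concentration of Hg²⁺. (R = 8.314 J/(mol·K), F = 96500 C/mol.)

1.9 M

From the Nernst equation, ln Q = nF(E° − E)/RT = 2×96500×(0.98 − 1.010)/(8.314×288) = -2.418, so Q = 0.0891.
With Q = [Pb²⁺]/[Hg²⁺] and the known concentrations, [Hg²⁺] in the denominator gives [Hg²⁺] = 1.9 M.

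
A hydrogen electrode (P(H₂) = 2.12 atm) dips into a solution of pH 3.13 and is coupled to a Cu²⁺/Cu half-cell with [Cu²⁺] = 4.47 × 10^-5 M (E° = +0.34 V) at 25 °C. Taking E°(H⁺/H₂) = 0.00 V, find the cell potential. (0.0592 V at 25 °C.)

0.41 V

The Cu²⁺/Cu couple is the cathode, so E°_cell = 0.34 V; n = 2.
[H⁺] = 10^(−3.13) = 7.4 × 10^-4 M, and Q = [H⁺]^2 / ([Cu²⁺]·P(H₂)) = 0.00580.
E = E° − (0.0592/2) log Q = 0.34 − (0.0592/2)(-2.237) = 0.406 V.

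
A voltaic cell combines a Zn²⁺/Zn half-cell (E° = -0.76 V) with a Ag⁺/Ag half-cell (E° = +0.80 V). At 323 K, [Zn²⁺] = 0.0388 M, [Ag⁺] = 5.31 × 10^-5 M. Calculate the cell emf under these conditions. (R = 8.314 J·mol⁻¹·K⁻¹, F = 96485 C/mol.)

The Ag⁺/Ag couple has the higher reduction potential and acts as the cathode, so E°_cell = +0.80 − (-0.76) = 1.56 V.
Balancing electrons gives n = 2; the reaction quotient is Q = [Zn²⁺]/[Ag⁺]^2 = 1.38 × 10^7.
E = E° − (RT/nF) ln Q = 1.56 − (8.314×323)/(2×96485) × (16.437) = 1.560 − 0.229 = 1.331 V.

1.33 V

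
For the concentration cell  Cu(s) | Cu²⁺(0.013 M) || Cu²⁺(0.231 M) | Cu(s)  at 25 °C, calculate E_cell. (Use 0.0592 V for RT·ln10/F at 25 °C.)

0.037 V

Both half-cells are Cu²⁺/Cu, so E°_cell = 0. The concentrated side is the cathode; the cell reaction moves Cu²⁺ from high to low concentration with n = 2.
Q = [Cu²⁺]_dilute/[Cu²⁺]_conc = 0.013/0.231 = 0.0563.
E = 0 − (0.0592/2) log Q = −(0.0592/2)(-1.250) = 0.0370 V.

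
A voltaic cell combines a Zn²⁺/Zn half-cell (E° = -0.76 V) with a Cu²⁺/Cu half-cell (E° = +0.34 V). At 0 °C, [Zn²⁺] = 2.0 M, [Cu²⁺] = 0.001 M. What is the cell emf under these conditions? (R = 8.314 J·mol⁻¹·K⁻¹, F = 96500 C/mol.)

1.01 V

The Cu²⁺/Cu couple has the higher reduction potential and acts as the cathode, so E°_cell = +0.34 − (-0.76) = 1.10 V.
Balancing electrons gives n = 2; the reaction quotient is Q = [Zn²⁺]/[Cu²⁺] = 2000.
E = E° − (RT/nF) ln Q = 1.10 − (8.314×273)/(2×96500) × (7.601) = 1.100 − 0.089 = 1.011 V.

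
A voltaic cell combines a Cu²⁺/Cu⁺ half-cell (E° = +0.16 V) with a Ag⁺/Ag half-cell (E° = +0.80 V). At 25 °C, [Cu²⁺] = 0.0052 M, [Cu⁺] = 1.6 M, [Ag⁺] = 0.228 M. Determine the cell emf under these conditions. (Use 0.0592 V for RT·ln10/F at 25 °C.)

The Ag⁺/Ag couple has the higher reduction potential and acts as the cathode, so E°_cell = +0.80 − (+0.16) = 0.64 V.
Balancing electrons gives n = 1; the reaction quotient is Q = [Cu²⁺]/([Cu⁺]·[Ag⁺]) = 0.0143.
At 25 °C, E = E° − (0.0592/n) log Q = 0.64 − (0.0592/1)(-1.846) = 0.640 + 0.109 = 0.749 V.

0.749 V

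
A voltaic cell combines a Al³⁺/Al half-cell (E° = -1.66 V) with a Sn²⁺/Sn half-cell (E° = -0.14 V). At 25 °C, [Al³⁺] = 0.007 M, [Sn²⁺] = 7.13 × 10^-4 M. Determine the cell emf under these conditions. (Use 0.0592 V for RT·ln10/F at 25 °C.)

The Sn²⁺/Sn couple has the higher reduction potential and acts as the cathode, so E°_cell = -0.14 − (-1.66) = 1.52 V.
Balancing electrons gives n = 6; the reaction quotient is Q = [Al³⁺]^2/[Sn²⁺]^3 = 1.35 × 10^5.
At 25 °C, E = E° − (0.0592/n) log Q = 1.52 − (0.0592/6)(5.131) = 1.520 − 0.051 = 1.469 V.

1.47 V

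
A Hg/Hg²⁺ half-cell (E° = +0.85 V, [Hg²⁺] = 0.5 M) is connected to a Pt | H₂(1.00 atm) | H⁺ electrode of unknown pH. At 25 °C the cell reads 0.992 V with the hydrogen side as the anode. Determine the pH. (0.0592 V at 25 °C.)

pH = 2.55

E°_cell = 0.85 V and n = 2.
log Q = n(E° − E)/0.0592 = 2×(0.85 − 0.992)/0.0592 = -4.797.
With Q = [H⁺]^2 / ([Hg²⁺]·P(H₂)), solving for [H⁺] gives log[H⁺] = -2.549, so pH = 2.55.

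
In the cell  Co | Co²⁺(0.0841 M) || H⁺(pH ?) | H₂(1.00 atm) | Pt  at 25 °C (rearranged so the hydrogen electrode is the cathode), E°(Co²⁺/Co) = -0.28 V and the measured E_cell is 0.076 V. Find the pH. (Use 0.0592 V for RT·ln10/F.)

pH = 3.98

E°_cell = 0.28 V and n = 2.
log Q = n(E° − E)/0.0592 = 2×(0.28 − 0.076)/0.0592 = 6.892.
With Q = [Co²⁺]·P(H₂) / [H⁺]^2, solving for [H⁺] gives log[H⁺] = -3.984, so pH = 3.98.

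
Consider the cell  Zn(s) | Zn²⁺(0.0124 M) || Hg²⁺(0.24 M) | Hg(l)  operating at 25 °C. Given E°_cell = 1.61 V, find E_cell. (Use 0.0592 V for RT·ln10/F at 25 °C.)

1.65 V

Balancing electrons gives n = 2; the reaction quotient is Q = [Zn²⁺]/[Hg²⁺] = 0.0517.
At 25 °C, E = E° − (0.0592/n) log Q = 1.61 − (0.0592/2)(-1.287) = 1.610 + 0.038 = 1.648 V.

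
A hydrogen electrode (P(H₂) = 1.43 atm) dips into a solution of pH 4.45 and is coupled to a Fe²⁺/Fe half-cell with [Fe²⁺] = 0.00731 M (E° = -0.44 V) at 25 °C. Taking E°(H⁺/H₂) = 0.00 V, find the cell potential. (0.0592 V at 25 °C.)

0.24 V

The hydrogen couple is the cathode, so E°_cell = 0.44 V; n = 2.
[H⁺] = 10^(−4.45) = 3.5 × 10^-5 M, and Q = [Fe²⁺]·P(H₂) / [H⁺]^2 = 8.3 × 10^6.
E = E° − (0.0592/2) log Q = 0.44 − (0.0592/2)(6.919) = 0.235 V.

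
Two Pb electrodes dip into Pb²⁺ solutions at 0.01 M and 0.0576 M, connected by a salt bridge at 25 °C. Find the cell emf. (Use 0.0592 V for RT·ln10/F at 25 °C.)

0.022 V

Both half-cells are Pb²⁺/Pb, so E°_cell = 0. The concentrated side is the cathode; the cell reaction moves Pb²⁺ from high to low concentration with n = 2.
Q = [Pb²⁺]_dilute/[Pb²⁺]_conc = 0.01/0.0576 = 0.174.
E = 0 − (0.0592/2) log Q = −(0.0592/2)(-0.760) = 0.0225 V.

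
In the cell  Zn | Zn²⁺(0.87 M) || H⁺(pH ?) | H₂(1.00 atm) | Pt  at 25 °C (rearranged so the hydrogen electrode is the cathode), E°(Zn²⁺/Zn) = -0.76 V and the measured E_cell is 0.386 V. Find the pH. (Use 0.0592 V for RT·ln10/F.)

E°_cell = 0.76 V and n = 2.
log Q = n(E° − E)/0.0592 = 2×(0.76 − 0.386)/0.0592 = 12.635.
With Q = [Zn²⁺]·P(H₂) / [H⁺]^2, solving for [H⁺] gives log[H⁺] = -6.348, so pH = 6.35.

pH = 6.35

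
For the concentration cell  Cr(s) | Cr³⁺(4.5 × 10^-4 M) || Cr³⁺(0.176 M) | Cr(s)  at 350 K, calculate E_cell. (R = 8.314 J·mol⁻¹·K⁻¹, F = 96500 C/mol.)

Both half-cells are Cr³⁺/Cr, so E°_cell = 0. The concentrated side is the cathode; the cell reaction moves Cr³⁺ from high to low concentration with n = 3.
Q = [Cr³⁺]_dilute/[Cr³⁺]_conc = 4.5 × 10^-4/0.176 = 0.00256.
E = 0 − (RT/nF) ln Q = −((8.314×350)/(3×96500))(-5.969) = 0.0600 V.

0.060 V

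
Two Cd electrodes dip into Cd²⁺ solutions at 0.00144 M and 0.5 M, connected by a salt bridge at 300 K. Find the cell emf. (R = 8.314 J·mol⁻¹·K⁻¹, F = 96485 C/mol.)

Both half-cells are Cd²⁺/Cd, so E°_cell = 0. The concentrated side is the cathode; the cell reaction moves Cd²⁺ from high to low concentration with n = 2.
Q = [Cd²⁺]_dilute/[Cd²⁺]_conc = 0.00144/0.5 = 0.00288.
E = 0 − (RT/nF) ln Q = −((8.314×300)/(2×96485))(-5.850) = 0.0756 V.

0.076 V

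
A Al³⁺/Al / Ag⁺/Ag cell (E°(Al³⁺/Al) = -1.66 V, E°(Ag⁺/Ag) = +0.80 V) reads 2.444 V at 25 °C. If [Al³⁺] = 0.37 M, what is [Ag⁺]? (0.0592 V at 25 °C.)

0.39 M

From the Nernst equation, log Q = n(E° − E)/0.0592 = 3(2.46 − 2.444)/0.0592 = 0.811, so Q = 6.47.
With Q = [Al³⁺]/[Ag⁺]^3 and the known concentrations, [Ag⁺]^3 in the denominator gives [Ag⁺] = 0.39 M.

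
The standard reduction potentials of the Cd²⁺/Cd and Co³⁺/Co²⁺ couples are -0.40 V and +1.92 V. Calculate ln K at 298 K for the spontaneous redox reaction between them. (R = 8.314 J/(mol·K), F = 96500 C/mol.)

E°_cell = +1.92 − (-0.40) = 2.32 V, with n = 2 electrons transferred.
At equilibrium E = 0, so the Nernst equation gives ln K = nFE°/RT = (2)(96500)(2.32)/((8.314)(298)) = 180.73.

ln K = 180.7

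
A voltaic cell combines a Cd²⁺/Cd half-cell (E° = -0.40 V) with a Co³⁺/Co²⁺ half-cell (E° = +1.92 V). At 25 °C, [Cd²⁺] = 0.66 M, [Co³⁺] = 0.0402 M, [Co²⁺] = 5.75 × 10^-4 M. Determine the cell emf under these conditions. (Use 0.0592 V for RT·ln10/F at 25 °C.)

The Co³⁺/Co²⁺ couple has the higher reduction potential and acts as the cathode, so E°_cell = +1.92 − (-0.40) = 2.32 V.
Balancing electrons gives n = 2; the reaction quotient is Q = [Cd²⁺]·[Co²⁺]^2/[Co³⁺]^2 = 1.35 × 10^-4.
At 25 °C, E = E° − (0.0592/n) log Q = 2.32 − (0.0592/2)(-3.870) = 2.320 + 0.115 = 2.435 V.

2.43 V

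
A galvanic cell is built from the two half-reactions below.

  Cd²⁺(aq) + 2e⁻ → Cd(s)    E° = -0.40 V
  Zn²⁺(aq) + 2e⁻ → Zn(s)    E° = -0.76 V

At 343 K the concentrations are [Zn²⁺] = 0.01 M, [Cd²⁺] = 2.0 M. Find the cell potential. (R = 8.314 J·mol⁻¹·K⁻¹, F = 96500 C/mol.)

The Cd²⁺/Cd couple has the higher reduction potential and acts as the cathode, so E°_cell = -0.40 − (-0.76) = 0.36 V.
Balancing electrons gives n = 2; the reaction quotient is Q = [Zn²⁺]/[Cd²⁺] = 0.00500.
E = E° − (RT/nF) ln Q = 0.36 − (8.314×343)/(2×96500) × (-5.298) = 0.360 + 0.078 = 0.438 V.

0.438 V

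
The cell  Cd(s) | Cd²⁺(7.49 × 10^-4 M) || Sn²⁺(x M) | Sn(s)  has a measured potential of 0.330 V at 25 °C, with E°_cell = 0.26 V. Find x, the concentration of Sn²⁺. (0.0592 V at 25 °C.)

0.17 M

From the Nernst equation, log Q = n(E° − E)/0.0592 = 2(0.26 − 0.330)/0.0592 = -2.365, so Q = 0.00432.
With Q = [Cd²⁺]/[Sn²⁺] and the known concentrations, [Sn²⁺] in the denominator gives [Sn²⁺] = 0.17 M.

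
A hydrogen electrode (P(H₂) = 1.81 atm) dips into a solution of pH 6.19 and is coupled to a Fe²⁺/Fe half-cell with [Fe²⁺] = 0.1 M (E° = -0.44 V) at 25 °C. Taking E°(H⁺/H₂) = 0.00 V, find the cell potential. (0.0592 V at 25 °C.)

0.096 V

The hydrogen couple is the cathode, so E°_cell = 0.44 V; n = 2.
[H⁺] = 10^(−6.19) = 6.5 × 10^-7 M, and Q = [Fe²⁺]·P(H₂) / [H⁺]^2 = 4.34 × 10^11.
E = E° − (0.0592/2) log Q = 0.44 − (0.0592/2)(11.638) = 0.096 V.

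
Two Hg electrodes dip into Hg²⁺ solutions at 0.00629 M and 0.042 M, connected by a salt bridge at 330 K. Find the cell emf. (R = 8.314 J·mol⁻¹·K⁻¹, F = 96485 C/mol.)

0.027 V

Both half-cells are Hg²⁺/Hg, so E°_cell = 0. The concentrated side is the cathode; the cell reaction moves Hg²⁺ from high to low concentration with n = 2.
Q = [Hg²⁺]_dilute/[Hg²⁺]_conc = 0.00629/0.042 = 0.150.
E = 0 − (RT/nF) ln Q = −((8.314×330)/(2×96485))(-1.899) = 0.0270 V.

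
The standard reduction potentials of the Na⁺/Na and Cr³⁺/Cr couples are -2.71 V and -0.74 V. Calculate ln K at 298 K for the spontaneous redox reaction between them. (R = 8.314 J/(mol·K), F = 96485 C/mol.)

ln K = 230.2

E°_cell = -0.74 − (-2.71) = 1.97 V, with n = 3 electrons transferred.
At equilibrium E = 0, so the Nernst equation gives ln K = nFE°/RT = (3)(96485)(1.97)/((8.314)(298)) = 230.16.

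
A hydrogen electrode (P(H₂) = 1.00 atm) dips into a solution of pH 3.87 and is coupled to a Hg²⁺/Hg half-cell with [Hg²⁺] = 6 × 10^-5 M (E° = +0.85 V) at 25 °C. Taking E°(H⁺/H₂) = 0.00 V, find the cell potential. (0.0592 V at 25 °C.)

The Hg²⁺/Hg couple is the cathode, so E°_cell = 0.85 V; n = 2.
[H⁺] = 10^(−3.87) = 1.3 × 10^-4 M, and Q = [H⁺]^2 / ([Hg²⁺]·P(H₂)) = 3.03 × 10^-4.
E = E° − (0.0592/2) log Q = 0.85 − (0.0592/2)(-3.518) = 0.954 V.

0.95 V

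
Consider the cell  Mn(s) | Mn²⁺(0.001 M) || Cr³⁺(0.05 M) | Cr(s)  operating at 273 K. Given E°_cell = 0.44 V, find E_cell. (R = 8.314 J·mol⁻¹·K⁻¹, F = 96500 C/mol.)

0.498 V

Balancing electrons gives n = 6; the reaction quotient is Q = [Mn²⁺]^3/[Cr³⁺]^2 = 4 × 10^-7.
E = E° − (RT/nF) ln Q = 0.44 − (8.314×273)/(6×96500) × (-14.732) = 0.440 + 0.058 = 0.498 V.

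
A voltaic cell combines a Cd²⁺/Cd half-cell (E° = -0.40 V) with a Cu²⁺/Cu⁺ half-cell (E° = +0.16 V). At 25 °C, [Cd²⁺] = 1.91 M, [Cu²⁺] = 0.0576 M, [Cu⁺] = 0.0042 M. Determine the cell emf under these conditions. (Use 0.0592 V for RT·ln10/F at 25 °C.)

0.619 V

The Cu²⁺/Cu⁺ couple has the higher reduction potential and acts as the cathode, so E°_cell = +0.16 − (-0.40) = 0.56 V.
Balancing electrons gives n = 2; the reaction quotient is Q = [Cd²⁺]·[Cu⁺]^2/[Cu²⁺]^2 = 0.0102.
At 25 °C, E = E° − (0.0592/n) log Q = 0.56 − (0.0592/2)(-1.993) = 0.560 + 0.059 = 0.619 V.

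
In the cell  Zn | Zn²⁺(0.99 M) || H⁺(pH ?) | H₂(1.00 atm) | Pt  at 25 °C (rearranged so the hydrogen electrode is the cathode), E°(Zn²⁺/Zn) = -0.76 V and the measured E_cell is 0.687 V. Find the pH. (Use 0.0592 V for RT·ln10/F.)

pH = 1.24

E°_cell = 0.76 V and n = 2.
log Q = n(E° − E)/0.0592 = 2×(0.76 − 0.687)/0.0592 = 2.466.
With Q = [Zn²⁺]·P(H₂) / [H⁺]^2, solving for [H⁺] gives log[H⁺] = -1.235, so pH = 1.24.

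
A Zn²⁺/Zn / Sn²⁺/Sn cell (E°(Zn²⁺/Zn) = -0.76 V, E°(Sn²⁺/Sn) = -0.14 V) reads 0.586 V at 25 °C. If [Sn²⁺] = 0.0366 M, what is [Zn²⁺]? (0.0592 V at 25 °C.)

From the Nernst equation, log Q = n(E° − E)/0.0592 = 2(0.62 − 0.586)/0.0592 = 1.149, so Q = 14.1.
With Q = [Zn²⁺]/[Sn²⁺] and the known concentrations, [Zn²⁺] in the numerator gives [Zn²⁺] = 0.52 M.

0.52 M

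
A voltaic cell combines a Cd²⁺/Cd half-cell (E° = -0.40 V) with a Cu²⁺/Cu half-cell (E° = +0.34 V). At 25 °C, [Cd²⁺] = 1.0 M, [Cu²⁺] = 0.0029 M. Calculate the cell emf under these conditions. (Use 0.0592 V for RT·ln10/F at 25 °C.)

0.665 V

The Cu²⁺/Cu couple has the higher reduction potential and acts as the cathode, so E°_cell = +0.34 − (-0.40) = 0.74 V.
Balancing electrons gives n = 2; the reaction quotient is Q = [Cd²⁺]/[Cu²⁺] = 345.
At 25 °C, E = E° − (0.0592/n) log Q = 0.74 − (0.0592/2)(2.538) = 0.740 − 0.075 = 0.665 V.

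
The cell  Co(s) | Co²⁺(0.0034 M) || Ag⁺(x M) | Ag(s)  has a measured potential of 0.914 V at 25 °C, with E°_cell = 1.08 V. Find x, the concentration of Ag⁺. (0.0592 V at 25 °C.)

From the Nernst equation, log Q = n(E° − E)/0.0592 = 2(1.08 − 0.914)/0.0592 = 5.608, so Q = 4.06 × 10^5.
With Q = [Co²⁺]/[Ag⁺]^2 and the known concentrations, [Ag⁺]^2 in the denominator gives [Ag⁺] = 9.2 × 10^-5 M.

9.2 × 10^-5 M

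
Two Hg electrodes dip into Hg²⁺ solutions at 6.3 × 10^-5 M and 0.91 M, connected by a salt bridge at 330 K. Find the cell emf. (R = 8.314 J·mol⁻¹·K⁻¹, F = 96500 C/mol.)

0.14 V

Both half-cells are Hg²⁺/Hg, so E°_cell = 0. The concentrated side is the cathode; the cell reaction moves Hg²⁺ from high to low concentration with n = 2.
Q = [Hg²⁺]_dilute/[Hg²⁺]_conc = 6.3 × 10^-5/0.91 = 6.92 × 10^-5.
E = 0 − (RT/nF) ln Q = −((8.314×330)/(2×96500))(-9.578) = 0.1362 V.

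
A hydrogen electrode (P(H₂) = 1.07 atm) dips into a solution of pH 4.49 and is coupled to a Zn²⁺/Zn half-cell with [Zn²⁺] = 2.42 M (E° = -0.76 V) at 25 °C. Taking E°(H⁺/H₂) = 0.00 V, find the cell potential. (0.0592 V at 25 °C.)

0.48 V

The hydrogen couple is the cathode, so E°_cell = 0.76 V; n = 2.
[H⁺] = 10^(−4.49) = 3.2 × 10^-5 M, and Q = [Zn²⁺]·P(H₂) / [H⁺]^2 = 2.47 × 10^9.
E = E° − (0.0592/2) log Q = 0.76 − (0.0592/2)(9.393) = 0.482 V.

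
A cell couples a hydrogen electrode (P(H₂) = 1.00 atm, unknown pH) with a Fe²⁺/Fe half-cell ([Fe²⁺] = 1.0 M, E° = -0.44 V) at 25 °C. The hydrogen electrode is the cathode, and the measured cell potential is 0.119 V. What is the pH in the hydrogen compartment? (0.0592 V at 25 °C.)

pH = 5.42

E°_cell = 0.44 V and n = 2.
log Q = n(E° − E)/0.0592 = 2×(0.44 − 0.119)/0.0592 = 10.845.
With Q = [Fe²⁺]·P(H₂) / [H⁺]^2, solving for [H⁺] gives log[H⁺] = -5.422, so pH = 5.42.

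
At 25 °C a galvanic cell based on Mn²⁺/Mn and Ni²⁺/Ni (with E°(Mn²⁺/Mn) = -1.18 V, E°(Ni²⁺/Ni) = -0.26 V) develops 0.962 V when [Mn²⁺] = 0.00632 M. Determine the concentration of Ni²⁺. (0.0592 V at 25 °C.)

0.17 M

From the Nernst equation, log Q = n(E° − E)/0.0592 = 2(0.92 − 0.962)/0.0592 = -1.419, so Q = 0.0381.
With Q = [Mn²⁺]/[Ni²⁺] and the known concentrations, [Ni²⁺] in the denominator gives [Ni²⁺] = 0.17 M.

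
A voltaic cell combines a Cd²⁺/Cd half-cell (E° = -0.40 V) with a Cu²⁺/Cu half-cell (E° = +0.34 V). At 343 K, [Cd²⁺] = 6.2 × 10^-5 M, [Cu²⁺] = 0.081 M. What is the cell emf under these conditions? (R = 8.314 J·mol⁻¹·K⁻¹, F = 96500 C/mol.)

The Cu²⁺/Cu couple has the higher reduction potential and acts as the cathode, so E°_cell = +0.34 − (-0.40) = 0.74 V.
Balancing electrons gives n = 2; the reaction quotient is Q = [Cd²⁺]/[Cu²⁺] = 7.65 × 10^-4.
E = E° − (RT/nF) ln Q = 0.74 − (8.314×343)/(2×96500) × (-7.175) = 0.740 + 0.106 = 0.846 V.

0.846 V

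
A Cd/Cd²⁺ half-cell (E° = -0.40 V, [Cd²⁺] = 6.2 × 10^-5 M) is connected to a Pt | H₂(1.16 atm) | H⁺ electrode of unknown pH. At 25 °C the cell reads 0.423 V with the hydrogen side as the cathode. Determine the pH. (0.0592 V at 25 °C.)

E°_cell = 0.40 V and n = 2.
log Q = n(E° − E)/0.0592 = 2×(0.40 − 0.423)/0.0592 = -0.777.
With Q = [Cd²⁺]·P(H₂) / [H⁺]^2, solving for [H⁺] gives log[H⁺] = -1.683, so pH = 1.68.

pH = 1.68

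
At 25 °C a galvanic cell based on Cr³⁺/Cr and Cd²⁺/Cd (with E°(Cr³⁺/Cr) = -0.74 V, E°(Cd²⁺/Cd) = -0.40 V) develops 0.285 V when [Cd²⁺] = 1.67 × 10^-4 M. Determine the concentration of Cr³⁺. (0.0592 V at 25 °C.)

From the Nernst equation, log Q = n(E° − E)/0.0592 = 6(0.34 − 0.285)/0.0592 = 5.574, so Q = 3.75 × 10^5.
With Q = [Cr³⁺]^2/[Cd²⁺]^3 and the known concentrations, [Cr³⁺]^2 in the numerator gives [Cr³⁺] = 0.0013 M.

0.0013 M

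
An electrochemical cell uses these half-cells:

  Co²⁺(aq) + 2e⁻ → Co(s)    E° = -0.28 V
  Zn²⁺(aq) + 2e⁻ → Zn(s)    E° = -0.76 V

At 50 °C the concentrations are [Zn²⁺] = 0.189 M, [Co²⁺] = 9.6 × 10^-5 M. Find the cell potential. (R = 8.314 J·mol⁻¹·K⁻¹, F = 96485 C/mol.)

0.374 V

The Co²⁺/Co couple has the higher reduction potential and acts as the cathode, so E°_cell = -0.28 − (-0.76) = 0.48 V.
Balancing electrons gives n = 2; the reaction quotient is Q = [Zn²⁺]/[Co²⁺] = 1970.
E = E° − (RT/nF) ln Q = 0.48 − (8.314×323)/(2×96485) × (7.585) = 0.480 − 0.106 = 0.374 V.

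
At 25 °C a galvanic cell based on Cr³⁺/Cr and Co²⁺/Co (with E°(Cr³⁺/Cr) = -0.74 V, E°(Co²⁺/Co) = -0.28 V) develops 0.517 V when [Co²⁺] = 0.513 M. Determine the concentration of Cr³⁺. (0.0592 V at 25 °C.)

From the Nernst equation, log Q = n(E° − E)/0.0592 = 6(0.46 − 0.517)/0.0592 = -5.777, so Q = 1.67 × 10^-6.
With Q = [Cr³⁺]^2/[Co²⁺]^3 and the known concentrations, [Cr³⁺]^2 in the numerator gives [Cr³⁺] = 4.7 × 10^-4 M.

4.7 × 10^-4 M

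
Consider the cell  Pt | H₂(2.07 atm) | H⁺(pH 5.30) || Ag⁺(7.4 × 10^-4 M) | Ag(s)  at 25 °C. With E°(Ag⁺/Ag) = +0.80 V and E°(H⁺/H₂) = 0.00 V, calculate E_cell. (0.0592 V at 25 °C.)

0.94 V

The Ag⁺/Ag couple is the cathode, so E°_cell = 0.80 V; n = 2.
[H⁺] = 10^(−5.30) = 5 × 10^-6 M, and Q = [H⁺]^2 / ([Ag⁺]^2·P(H₂)) = 2.22 × 10^-5.
E = E° − (0.0592/2) log Q = 0.80 − (0.0592/2)(-4.654) = 0.938 V.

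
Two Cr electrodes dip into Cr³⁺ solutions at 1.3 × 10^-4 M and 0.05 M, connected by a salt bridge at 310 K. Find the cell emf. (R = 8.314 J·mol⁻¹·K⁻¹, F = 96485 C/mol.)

Both half-cells are Cr³⁺/Cr, so E°_cell = 0. The concentrated side is the cathode; the cell reaction moves Cr³⁺ from high to low concentration with n = 3.
Q = [Cr³⁺]_dilute/[Cr³⁺]_conc = 1.3 × 10^-4/0.05 = 0.00260.
E = 0 − (RT/nF) ln Q = −((8.314×310)/(3×96485))(-5.952) = 0.0530 V.

0.053 V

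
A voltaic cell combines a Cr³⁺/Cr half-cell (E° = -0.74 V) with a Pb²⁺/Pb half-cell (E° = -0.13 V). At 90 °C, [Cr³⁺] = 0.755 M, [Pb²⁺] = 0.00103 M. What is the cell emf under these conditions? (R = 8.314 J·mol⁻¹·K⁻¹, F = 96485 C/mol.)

The Pb²⁺/Pb couple has the higher reduction potential and acts as the cathode, so E°_cell = -0.13 − (-0.74) = 0.61 V.
Balancing electrons gives n = 6; the reaction quotient is Q = [Cr³⁺]^2/[Pb²⁺]^3 = 5.22 × 10^8.
E = E° − (RT/nF) ln Q = 0.61 − (8.314×363)/(6×96485) × (20.073) = 0.610 − 0.105 = 0.505 V.

0.505 V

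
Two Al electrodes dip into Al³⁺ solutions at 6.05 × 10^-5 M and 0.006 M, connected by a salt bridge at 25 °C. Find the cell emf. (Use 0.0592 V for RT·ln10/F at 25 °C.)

0.039 V

Both half-cells are Al³⁺/Al, so E°_cell = 0. The concentrated side is the cathode; the cell reaction moves Al³⁺ from high to low concentration with n = 3.
Q = [Al³⁺]_dilute/[Al³⁺]_conc = 6.05 × 10^-5/0.006 = 0.0101.
E = 0 − (0.0592/3) log Q = −(0.0592/3)(-1.996) = 0.0394 V.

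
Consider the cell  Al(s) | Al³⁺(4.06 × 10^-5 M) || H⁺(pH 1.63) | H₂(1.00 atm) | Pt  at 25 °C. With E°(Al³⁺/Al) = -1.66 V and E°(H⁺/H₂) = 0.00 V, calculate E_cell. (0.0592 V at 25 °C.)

1.65 V

The hydrogen couple is the cathode, so E°_cell = 1.66 V; n = 6.
[H⁺] = 10^(−1.63) = 0.023 M, and Q = [Al³⁺]^2·P(H₂)^3 / [H⁺]^6 = 9.93.
E = E° − (0.0592/6) log Q = 1.66 − (0.0592/6)(0.997) = 1.650 V.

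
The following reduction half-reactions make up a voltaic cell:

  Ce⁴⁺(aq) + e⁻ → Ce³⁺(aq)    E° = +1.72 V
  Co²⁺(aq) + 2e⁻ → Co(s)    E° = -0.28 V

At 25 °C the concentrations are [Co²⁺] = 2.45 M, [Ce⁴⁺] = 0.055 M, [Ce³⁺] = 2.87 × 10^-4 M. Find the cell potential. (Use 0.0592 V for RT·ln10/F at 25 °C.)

2.12 V

The Ce⁴⁺/Ce³⁺ couple has the higher reduction potential and acts as the cathode, so E°_cell = +1.72 − (-0.28) = 2.00 V.
Balancing electrons gives n = 2; the reaction quotient is Q = [Co²⁺]·[Ce³⁺]^2/[Ce⁴⁺]^2 = 6.67 × 10^-5.
At 25 °C, E = E° − (0.0592/n) log Q = 2.00 − (0.0592/2)(-4.176) = 2.000 + 0.124 = 2.124 V.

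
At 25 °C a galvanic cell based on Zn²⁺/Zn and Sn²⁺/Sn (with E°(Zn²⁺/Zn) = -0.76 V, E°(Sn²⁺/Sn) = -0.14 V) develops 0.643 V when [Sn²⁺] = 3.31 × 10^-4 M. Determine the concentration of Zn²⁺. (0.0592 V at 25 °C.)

5.5 × 10^-5 M

From the Nernst equation, log Q = n(E° − E)/0.0592 = 2(0.62 − 0.643)/0.0592 = -0.777, so Q = 0.167.
With Q = [Zn²⁺]/[Sn²⁺] and the known concentrations, [Zn²⁺] in the numerator gives [Zn²⁺] = 5.5 × 10^-5 M.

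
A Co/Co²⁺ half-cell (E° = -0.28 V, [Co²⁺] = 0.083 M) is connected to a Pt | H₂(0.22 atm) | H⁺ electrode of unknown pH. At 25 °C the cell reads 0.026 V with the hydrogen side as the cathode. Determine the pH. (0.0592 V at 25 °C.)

E°_cell = 0.28 V and n = 2.
log Q = n(E° − E)/0.0592 = 2×(0.28 − 0.026)/0.0592 = 8.581.
With Q = [Co²⁺]·P(H₂) / [H⁺]^2, solving for [H⁺] gives log[H⁺] = -5.160, so pH = 5.16.

pH = 5.16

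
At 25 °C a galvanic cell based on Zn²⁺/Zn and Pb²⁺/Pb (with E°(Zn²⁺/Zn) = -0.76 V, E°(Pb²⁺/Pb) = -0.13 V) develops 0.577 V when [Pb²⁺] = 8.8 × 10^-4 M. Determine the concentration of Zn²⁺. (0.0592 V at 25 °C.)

0.054 M

From the Nernst equation, log Q = n(E° − E)/0.0592 = 2(0.63 − 0.577)/0.0592 = 1.791, so Q = 61.7.
With Q = [Zn²⁺]/[Pb²⁺] and the known concentrations, [Zn²⁺] in the numerator gives [Zn²⁺] = 0.054 M.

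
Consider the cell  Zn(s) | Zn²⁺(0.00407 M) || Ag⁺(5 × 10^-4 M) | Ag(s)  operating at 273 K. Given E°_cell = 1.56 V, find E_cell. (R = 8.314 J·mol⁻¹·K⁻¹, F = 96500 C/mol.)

Balancing electrons gives n = 2; the reaction quotient is Q = [Zn²⁺]/[Ag⁺]^2 = 1.63 × 10^4.
E = E° − (RT/nF) ln Q = 1.56 − (8.314×273)/(2×96500) × (9.698) = 1.560 − 0.114 = 1.446 V.

1.45 V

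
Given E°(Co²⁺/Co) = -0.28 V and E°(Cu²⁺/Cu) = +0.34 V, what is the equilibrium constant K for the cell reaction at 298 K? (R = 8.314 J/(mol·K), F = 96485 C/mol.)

E°_cell = +0.34 − (-0.28) = 0.62 V, with n = 2 electrons transferred.
At equilibrium E = 0, so the Nernst equation gives ln K = nFE°/RT = (2)(96485)(0.62)/((8.314)(298)) = 48.29.
K = e^48.29 = 9.4 × 10^20.

9.4 × 10^20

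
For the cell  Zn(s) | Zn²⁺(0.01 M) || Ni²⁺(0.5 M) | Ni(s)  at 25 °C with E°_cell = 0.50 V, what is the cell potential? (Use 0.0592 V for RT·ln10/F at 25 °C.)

0.550 V

Balancing electrons gives n = 2; the reaction quotient is Q = [Zn²⁺]/[Ni²⁺] = 0.0200.
At 25 °C, E = E° − (0.0592/n) log Q = 0.50 − (0.0592/2)(-1.699) = 0.500 + 0.050 = 0.550 V.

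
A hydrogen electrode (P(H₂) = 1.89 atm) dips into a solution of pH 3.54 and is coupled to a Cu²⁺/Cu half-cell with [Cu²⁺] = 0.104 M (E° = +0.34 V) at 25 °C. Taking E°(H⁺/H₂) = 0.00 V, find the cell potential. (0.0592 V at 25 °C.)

The Cu²⁺/Cu couple is the cathode, so E°_cell = 0.34 V; n = 2.
[H⁺] = 10^(−3.54) = 2.9 × 10^-4 M, and Q = [H⁺]^2 / ([Cu²⁺]·P(H₂)) = 4.23 × 10^-7.
E = E° − (0.0592/2) log Q = 0.34 − (0.0592/2)(-6.373) = 0.529 V.

0.53 V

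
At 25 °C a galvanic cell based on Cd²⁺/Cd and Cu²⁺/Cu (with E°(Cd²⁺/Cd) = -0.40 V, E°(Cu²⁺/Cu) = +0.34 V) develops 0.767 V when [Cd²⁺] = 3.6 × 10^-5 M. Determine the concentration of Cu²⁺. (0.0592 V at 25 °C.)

2.9 × 10^-4 M

From the Nernst equation, log Q = n(E° − E)/0.0592 = 2(0.74 − 0.767)/0.0592 = -0.912, so Q = 0.122.
With Q = [Cd²⁺]/[Cu²⁺] and the known concentrations, [Cu²⁺] in the denominator gives [Cu²⁺] = 2.9 × 10^-4 M.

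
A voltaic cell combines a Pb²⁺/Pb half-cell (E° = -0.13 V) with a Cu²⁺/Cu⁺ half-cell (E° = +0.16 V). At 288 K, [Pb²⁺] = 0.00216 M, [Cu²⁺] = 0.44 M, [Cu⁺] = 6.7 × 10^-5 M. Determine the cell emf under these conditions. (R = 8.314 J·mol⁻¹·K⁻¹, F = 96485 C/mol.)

0.584 V

The Cu²⁺/Cu⁺ couple has the higher reduction potential and acts as the cathode, so E°_cell = +0.16 − (-0.13) = 0.29 V.
Balancing electrons gives n = 2; the reaction quotient is Q = [Pb²⁺]·[Cu⁺]^2/[Cu²⁺]^2 = 5.01 × 10^-11.
E = E° − (RT/nF) ln Q = 0.29 − (8.314×288)/(2×96485) × (-23.717) = 0.290 + 0.294 = 0.584 V.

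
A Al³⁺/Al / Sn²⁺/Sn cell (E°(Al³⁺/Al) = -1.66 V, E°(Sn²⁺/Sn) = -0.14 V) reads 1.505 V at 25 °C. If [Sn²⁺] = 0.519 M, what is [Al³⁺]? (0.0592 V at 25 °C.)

2.2 M

From the Nernst equation, log Q = n(E° − E)/0.0592 = 6(1.52 − 1.505)/0.0592 = 1.520, so Q = 33.1.
With Q = [Al³⁺]^2/[Sn²⁺]^3 and the known concentrations, [Al³⁺]^2 in the numerator gives [Al³⁺] = 2.2 M.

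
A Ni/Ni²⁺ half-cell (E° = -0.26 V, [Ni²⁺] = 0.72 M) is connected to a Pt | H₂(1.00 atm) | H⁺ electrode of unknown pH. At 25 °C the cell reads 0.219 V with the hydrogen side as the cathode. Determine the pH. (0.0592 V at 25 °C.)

E°_cell = 0.26 V and n = 2.
log Q = n(E° − E)/0.0592 = 2×(0.26 − 0.219)/0.0592 = 1.385.
With Q = [Ni²⁺]·P(H₂) / [H⁺]^2, solving for [H⁺] gives log[H⁺] = -0.764, so pH = 0.76.

pH = 0.76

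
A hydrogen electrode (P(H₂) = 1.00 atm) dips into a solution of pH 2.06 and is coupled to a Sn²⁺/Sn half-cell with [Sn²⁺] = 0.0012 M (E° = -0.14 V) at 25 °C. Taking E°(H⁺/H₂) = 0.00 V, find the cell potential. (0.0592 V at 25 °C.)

0.10 V

The hydrogen couple is the cathode, so E°_cell = 0.14 V; n = 2.
[H⁺] = 10^(−2.06) = 0.0087 M, and Q = [Sn²⁺]·P(H₂) / [H⁺]^2 = 15.8.
E = E° − (0.0592/2) log Q = 0.14 − (0.0592/2)(1.199) = 0.105 V.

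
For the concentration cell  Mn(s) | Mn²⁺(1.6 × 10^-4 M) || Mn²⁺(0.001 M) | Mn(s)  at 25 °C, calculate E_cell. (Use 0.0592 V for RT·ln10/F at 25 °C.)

0.024 V

Both half-cells are Mn²⁺/Mn, so E°_cell = 0. The concentrated side is the cathode; the cell reaction moves Mn²⁺ from high to low concentration with n = 2.
Q = [Mn²⁺]_dilute/[Mn²⁺]_conc = 1.6 × 10^-4/0.001 = 0.160.
E = 0 − (0.0592/2) log Q = −(0.0592/2)(-0.796) = 0.0236 V.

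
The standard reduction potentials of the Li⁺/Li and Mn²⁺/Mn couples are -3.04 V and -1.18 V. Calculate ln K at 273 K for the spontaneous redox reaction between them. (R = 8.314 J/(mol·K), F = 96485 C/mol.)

E°_cell = -1.18 − (-3.04) = 1.86 V, with n = 2 electrons transferred.
At equilibrium E = 0, so the Nernst equation gives ln K = nFE°/RT = (2)(96485)(1.86)/((8.314)(273)) = 158.14.

ln K = 158.1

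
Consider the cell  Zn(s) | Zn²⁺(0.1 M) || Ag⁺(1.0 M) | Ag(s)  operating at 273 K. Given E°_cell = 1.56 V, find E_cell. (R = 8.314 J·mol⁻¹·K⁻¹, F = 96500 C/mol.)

Balancing electrons gives n = 2; the reaction quotient is Q = [Zn²⁺]/[Ag⁺]^2 = 0.100.
E = E° − (RT/nF) ln Q = 1.56 − (8.314×273)/(2×96500) × (-2.303) = 1.560 + 0.027 = 1.587 V.

1.59 V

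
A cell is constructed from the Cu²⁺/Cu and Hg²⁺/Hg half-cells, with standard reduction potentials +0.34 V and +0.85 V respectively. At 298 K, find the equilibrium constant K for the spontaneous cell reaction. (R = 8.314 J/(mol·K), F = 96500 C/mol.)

1.8 × 10^17

E°_cell = +0.85 − (+0.34) = 0.51 V, with n = 2 electrons transferred.
At equilibrium E = 0, so the Nernst equation gives ln K = nFE°/RT = (2)(96500)(0.51)/((8.314)(298)) = 39.73.
K = e^39.73 = 1.8 × 10^17.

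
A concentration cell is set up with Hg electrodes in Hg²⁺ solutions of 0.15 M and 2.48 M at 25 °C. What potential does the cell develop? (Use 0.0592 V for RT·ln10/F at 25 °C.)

Both half-cells are Hg²⁺/Hg, so E°_cell = 0. The concentrated side is the cathode; the cell reaction moves Hg²⁺ from high to low concentration with n = 2.
Q = [Hg²⁺]_dilute/[Hg²⁺]_conc = 0.15/2.48 = 0.0605.
E = 0 − (0.0592/2) log Q = −(0.0592/2)(-1.218) = 0.0361 V.

0.036 V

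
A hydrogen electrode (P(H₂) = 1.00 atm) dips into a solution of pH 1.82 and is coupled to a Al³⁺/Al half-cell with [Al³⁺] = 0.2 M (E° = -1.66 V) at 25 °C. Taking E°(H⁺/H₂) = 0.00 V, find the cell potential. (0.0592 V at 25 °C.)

The hydrogen couple is the cathode, so E°_cell = 1.66 V; n = 6.
[H⁺] = 10^(−1.82) = 0.015 M, and Q = [Al³⁺]^2·P(H₂)^3 / [H⁺]^6 = 3.33 × 10^9.
E = E° − (0.0592/6) log Q = 1.66 − (0.0592/6)(9.522) = 1.566 V.

1.57 V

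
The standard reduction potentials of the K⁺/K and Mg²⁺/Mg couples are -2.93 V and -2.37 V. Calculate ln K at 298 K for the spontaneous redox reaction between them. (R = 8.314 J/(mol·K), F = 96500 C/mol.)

ln K = 43.6

E°_cell = -2.37 − (-2.93) = 0.56 V, with n = 2 electrons transferred.
At equilibrium E = 0, so the Nernst equation gives ln K = nFE°/RT = (2)(96500)(0.56)/((8.314)(298)) = 43.62.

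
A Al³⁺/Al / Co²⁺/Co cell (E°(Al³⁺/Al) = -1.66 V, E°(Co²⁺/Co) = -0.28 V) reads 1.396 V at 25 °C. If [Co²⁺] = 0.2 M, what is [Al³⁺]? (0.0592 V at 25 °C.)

From the Nernst equation, log Q = n(E° − E)/0.0592 = 6(1.38 − 1.396)/0.0592 = -1.622, so Q = 0.0239.
With Q = [Al³⁺]^2/[Co²⁺]^3 and the known concentrations, [Al³⁺]^2 in the numerator gives [Al³⁺] = 0.014 M.

0.014 M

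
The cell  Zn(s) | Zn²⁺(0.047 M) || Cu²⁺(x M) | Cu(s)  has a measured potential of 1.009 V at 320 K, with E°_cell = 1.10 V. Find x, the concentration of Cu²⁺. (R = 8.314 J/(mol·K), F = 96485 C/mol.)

6.4 × 10^-5 M

From the Nernst equation, ln Q = nF(E° − E)/RT = 2×96485×(1.10 − 1.009)/(8.314×320) = 6.600, so Q = 735.
With Q = [Zn²⁺]/[Cu²⁺] and the known concentrations, [Cu²⁺] in the denominator gives [Cu²⁺] = 6.4 × 10^-5 M.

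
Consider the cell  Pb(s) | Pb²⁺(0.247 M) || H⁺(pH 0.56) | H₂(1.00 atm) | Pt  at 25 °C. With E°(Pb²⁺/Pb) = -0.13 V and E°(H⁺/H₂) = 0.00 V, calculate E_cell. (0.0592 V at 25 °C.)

0.11 V

The hydrogen couple is the cathode, so E°_cell = 0.13 V; n = 2.
[H⁺] = 10^(−0.56) = 0.28 M, and Q = [Pb²⁺]·P(H₂) / [H⁺]^2 = 3.26.
E = E° − (0.0592/2) log Q = 0.13 − (0.0592/2)(0.513) = 0.115 V.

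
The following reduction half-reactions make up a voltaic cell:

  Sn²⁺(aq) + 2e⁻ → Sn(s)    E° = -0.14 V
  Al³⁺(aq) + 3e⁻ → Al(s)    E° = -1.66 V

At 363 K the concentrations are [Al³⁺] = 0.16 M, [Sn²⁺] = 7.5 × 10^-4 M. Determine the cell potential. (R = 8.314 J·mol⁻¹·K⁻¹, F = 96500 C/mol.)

The Sn²⁺/Sn couple has the higher reduction potential and acts as the cathode, so E°_cell = -0.14 − (-1.66) = 1.52 V.
Balancing electrons gives n = 6; the reaction quotient is Q = [Al³⁺]^2/[Sn²⁺]^3 = 6.07 × 10^7.
E = E° − (RT/nF) ln Q = 1.52 − (8.314×363)/(6×96500) × (17.921) = 1.520 − 0.093 = 1.427 V.

1.43 V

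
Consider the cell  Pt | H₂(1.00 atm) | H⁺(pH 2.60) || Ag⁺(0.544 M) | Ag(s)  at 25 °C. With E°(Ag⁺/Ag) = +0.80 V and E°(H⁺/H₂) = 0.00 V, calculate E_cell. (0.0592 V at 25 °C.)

The Ag⁺/Ag couple is the cathode, so E°_cell = 0.80 V; n = 2.
[H⁺] = 10^(−2.60) = 0.0025 M, and Q = [H⁺]^2 / ([Ag⁺]^2·P(H₂)) = 2.13 × 10^-5.
E = E° − (0.0592/2) log Q = 0.80 − (0.0592/2)(-4.671) = 0.938 V.

0.94 V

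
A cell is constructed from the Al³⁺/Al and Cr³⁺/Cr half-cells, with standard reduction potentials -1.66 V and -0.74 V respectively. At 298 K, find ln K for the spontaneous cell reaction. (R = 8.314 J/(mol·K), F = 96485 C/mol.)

ln K = 107.5

E°_cell = -0.74 − (-1.66) = 0.92 V, with n = 3 electrons transferred.
At equilibrium E = 0, so the Nernst equation gives ln K = nFE°/RT = (3)(96485)(0.92)/((8.314)(298)) = 107.48.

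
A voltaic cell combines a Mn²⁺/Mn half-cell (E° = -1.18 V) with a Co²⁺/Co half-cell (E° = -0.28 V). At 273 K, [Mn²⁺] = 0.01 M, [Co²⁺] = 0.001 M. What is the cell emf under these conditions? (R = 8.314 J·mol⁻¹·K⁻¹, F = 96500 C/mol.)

0.873 V

The Co²⁺/Co couple has the higher reduction potential and acts as the cathode, so E°_cell = -0.28 − (-1.18) = 0.90 V.
Balancing electrons gives n = 2; the reaction quotient is Q = [Mn²⁺]/[Co²⁺] = 10.0.
E = E° − (RT/nF) ln Q = 0.90 − (8.314×273)/(2×96500) × (2.303) = 0.900 − 0.027 = 0.873 V.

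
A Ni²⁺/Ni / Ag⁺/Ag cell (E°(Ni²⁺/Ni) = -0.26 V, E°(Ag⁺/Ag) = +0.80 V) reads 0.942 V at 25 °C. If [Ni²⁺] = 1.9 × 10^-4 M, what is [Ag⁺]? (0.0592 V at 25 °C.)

1.4 × 10^-4 M

From the Nernst equation, log Q = n(E° − E)/0.0592 = 2(1.06 − 0.942)/0.0592 = 3.986, so Q = 9690.
With Q = [Ni²⁺]/[Ag⁺]^2 and the known concentrations, [Ag⁺]^2 in the denominator gives [Ag⁺] = 1.4 × 10^-4 M.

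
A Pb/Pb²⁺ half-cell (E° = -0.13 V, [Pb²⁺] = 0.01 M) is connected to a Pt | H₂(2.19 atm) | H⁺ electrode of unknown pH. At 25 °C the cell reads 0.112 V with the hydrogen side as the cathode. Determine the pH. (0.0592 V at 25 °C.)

E°_cell = 0.13 V and n = 2.
log Q = n(E° − E)/0.0592 = 2×(0.13 − 0.112)/0.0592 = 0.608.
With Q = [Pb²⁺]·P(H₂) / [H⁺]^2, solving for [H⁺] gives log[H⁺] = -1.134, so pH = 1.13.

pH = 1.13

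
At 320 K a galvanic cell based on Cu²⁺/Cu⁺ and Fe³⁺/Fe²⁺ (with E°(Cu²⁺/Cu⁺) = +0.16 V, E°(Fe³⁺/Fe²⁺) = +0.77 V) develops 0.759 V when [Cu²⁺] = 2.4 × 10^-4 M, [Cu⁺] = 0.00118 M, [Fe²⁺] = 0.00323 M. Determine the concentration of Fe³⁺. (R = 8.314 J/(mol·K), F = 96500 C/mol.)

0.15 M

From the Nernst equation, ln Q = nF(E° − E)/RT = 1×96500×(0.61 − 0.759)/(8.314×320) = -5.404, so Q = 0.00450.
With Q = [Cu²⁺]·[Fe²⁺]/([Cu⁺]·[Fe³⁺]) and the known concentrations, [Fe³⁺] in the denominator gives [Fe³⁺] = 0.15 M.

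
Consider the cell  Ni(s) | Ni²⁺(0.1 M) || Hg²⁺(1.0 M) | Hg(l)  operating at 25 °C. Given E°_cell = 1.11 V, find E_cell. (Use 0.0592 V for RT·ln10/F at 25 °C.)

1.14 V

Balancing electrons gives n = 2; the reaction quotient is Q = [Ni²⁺]/[Hg²⁺] = 0.100.
At 25 °C, E = E° − (0.0592/n) log Q = 1.11 − (0.0592/2)(-1.000) = 1.110 + 0.030 = 1.140 V.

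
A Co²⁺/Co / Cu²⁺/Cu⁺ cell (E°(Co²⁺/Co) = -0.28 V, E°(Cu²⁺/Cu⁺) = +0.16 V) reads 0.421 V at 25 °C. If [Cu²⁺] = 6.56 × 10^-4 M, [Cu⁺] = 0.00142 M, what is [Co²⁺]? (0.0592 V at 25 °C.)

0.94 M

From the Nernst equation, log Q = n(E° − E)/0.0592 = 2(0.44 − 0.421)/0.0592 = 0.642, so Q = 4.38.
With Q = [Co²⁺]·[Cu⁺]^2/[Cu²⁺]^2 and the known concentrations, [Co²⁺] in the numerator gives [Co²⁺] = 0.94 M.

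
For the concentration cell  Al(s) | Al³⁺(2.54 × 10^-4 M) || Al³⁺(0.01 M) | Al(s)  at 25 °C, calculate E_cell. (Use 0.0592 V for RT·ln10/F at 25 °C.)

0.031 V

Both half-cells are Al³⁺/Al, so E°_cell = 0. The concentrated side is the cathode; the cell reaction moves Al³⁺ from high to low concentration with n = 3.
Q = [Al³⁺]_dilute/[Al³⁺]_conc = 2.54 × 10^-4/0.01 = 0.0254.
E = 0 − (0.0592/3) log Q = −(0.0592/3)(-1.595) = 0.0315 V.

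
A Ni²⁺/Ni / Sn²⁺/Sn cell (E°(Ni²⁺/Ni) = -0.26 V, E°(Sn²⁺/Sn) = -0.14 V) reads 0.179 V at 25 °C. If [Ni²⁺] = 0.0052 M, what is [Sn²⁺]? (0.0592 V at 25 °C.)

0.51 M

From the Nernst equation, log Q = n(E° − E)/0.0592 = 2(0.12 − 0.179)/0.0592 = -1.993, so Q = 0.0102.
With Q = [Ni²⁺]/[Sn²⁺] and the known concentrations, [Sn²⁺] in the denominator gives [Sn²⁺] = 0.51 M.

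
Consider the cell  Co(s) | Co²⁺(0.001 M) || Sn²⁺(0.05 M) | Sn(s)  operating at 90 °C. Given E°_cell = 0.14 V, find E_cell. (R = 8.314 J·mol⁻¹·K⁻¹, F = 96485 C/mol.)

0.201 V

Balancing electrons gives n = 2; the reaction quotient is Q = [Co²⁺]/[Sn²⁺] = 0.0200.
E = E° − (RT/nF) ln Q = 0.14 − (8.314×363)/(2×96485) × (-3.912) = 0.140 + 0.061 = 0.201 V.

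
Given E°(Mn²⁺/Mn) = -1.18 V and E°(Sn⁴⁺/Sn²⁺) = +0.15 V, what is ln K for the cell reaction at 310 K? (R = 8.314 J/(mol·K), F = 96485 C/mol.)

E°_cell = +0.15 − (-1.18) = 1.33 V, with n = 2 electrons transferred.
At equilibrium E = 0, so the Nernst equation gives ln K = nFE°/RT = (2)(96485)(1.33)/((8.314)(310)) = 99.58.

ln K = 99.6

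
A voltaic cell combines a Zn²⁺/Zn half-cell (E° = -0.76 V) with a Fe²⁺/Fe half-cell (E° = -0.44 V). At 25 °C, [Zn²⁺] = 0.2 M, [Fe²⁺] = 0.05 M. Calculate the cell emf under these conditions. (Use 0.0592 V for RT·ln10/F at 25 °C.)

0.302 V

The Fe²⁺/Fe couple has the higher reduction potential and acts as the cathode, so E°_cell = -0.44 − (-0.76) = 0.32 V.
Balancing electrons gives n = 2; the reaction quotient is Q = [Zn²⁺]/[Fe²⁺] = 4.00.
At 25 °C, E = E° − (0.0592/n) log Q = 0.32 − (0.0592/2)(0.602) = 0.320 − 0.018 = 0.302 V.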